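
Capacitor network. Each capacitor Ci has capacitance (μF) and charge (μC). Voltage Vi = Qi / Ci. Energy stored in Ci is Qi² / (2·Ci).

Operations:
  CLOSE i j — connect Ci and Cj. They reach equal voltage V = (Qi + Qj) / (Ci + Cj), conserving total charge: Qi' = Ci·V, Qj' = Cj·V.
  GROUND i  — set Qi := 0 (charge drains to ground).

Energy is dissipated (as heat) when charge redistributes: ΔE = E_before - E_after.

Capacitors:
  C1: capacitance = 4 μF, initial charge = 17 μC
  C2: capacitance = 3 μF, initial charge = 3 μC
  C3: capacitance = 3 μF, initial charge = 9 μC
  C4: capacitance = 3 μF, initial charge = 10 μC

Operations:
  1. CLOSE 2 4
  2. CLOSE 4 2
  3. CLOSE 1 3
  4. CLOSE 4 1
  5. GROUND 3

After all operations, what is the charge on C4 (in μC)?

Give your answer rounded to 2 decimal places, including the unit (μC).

Initial: C1(4μF, Q=17μC, V=4.25V), C2(3μF, Q=3μC, V=1.00V), C3(3μF, Q=9μC, V=3.00V), C4(3μF, Q=10μC, V=3.33V)
Op 1: CLOSE 2-4: Q_total=13.00, C_total=6.00, V=2.17; Q2=6.50, Q4=6.50; dissipated=4.083
Op 2: CLOSE 4-2: Q_total=13.00, C_total=6.00, V=2.17; Q4=6.50, Q2=6.50; dissipated=0.000
Op 3: CLOSE 1-3: Q_total=26.00, C_total=7.00, V=3.71; Q1=14.86, Q3=11.14; dissipated=1.339
Op 4: CLOSE 4-1: Q_total=21.36, C_total=7.00, V=3.05; Q4=9.15, Q1=12.20; dissipated=2.053
Op 5: GROUND 3: Q3=0; energy lost=20.694
Final charges: Q1=12.20, Q2=6.50, Q3=0.00, Q4=9.15

Answer: 9.15 μC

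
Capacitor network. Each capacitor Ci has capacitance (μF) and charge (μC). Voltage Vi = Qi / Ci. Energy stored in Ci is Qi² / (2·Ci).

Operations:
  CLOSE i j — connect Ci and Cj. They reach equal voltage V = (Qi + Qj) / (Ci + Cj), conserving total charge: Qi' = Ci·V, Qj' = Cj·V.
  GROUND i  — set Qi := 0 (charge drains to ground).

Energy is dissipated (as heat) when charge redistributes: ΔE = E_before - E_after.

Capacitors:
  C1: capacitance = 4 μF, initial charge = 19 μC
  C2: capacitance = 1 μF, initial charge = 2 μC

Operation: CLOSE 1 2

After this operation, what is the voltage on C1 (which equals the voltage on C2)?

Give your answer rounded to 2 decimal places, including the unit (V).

Answer: 4.20 V

Derivation:
Initial: C1(4μF, Q=19μC, V=4.75V), C2(1μF, Q=2μC, V=2.00V)
Op 1: CLOSE 1-2: Q_total=21.00, C_total=5.00, V=4.20; Q1=16.80, Q2=4.20; dissipated=3.025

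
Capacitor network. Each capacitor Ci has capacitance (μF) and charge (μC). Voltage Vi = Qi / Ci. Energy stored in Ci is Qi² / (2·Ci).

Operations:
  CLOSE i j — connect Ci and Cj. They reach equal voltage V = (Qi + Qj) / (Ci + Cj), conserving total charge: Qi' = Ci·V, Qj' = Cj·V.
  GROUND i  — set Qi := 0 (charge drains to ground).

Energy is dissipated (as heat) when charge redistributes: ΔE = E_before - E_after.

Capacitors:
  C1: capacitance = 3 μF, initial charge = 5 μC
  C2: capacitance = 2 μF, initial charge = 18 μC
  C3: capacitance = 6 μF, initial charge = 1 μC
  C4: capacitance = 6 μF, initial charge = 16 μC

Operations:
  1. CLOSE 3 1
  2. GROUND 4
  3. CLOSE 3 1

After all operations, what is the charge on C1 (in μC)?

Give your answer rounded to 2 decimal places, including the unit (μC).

Initial: C1(3μF, Q=5μC, V=1.67V), C2(2μF, Q=18μC, V=9.00V), C3(6μF, Q=1μC, V=0.17V), C4(6μF, Q=16μC, V=2.67V)
Op 1: CLOSE 3-1: Q_total=6.00, C_total=9.00, V=0.67; Q3=4.00, Q1=2.00; dissipated=2.250
Op 2: GROUND 4: Q4=0; energy lost=21.333
Op 3: CLOSE 3-1: Q_total=6.00, C_total=9.00, V=0.67; Q3=4.00, Q1=2.00; dissipated=0.000
Final charges: Q1=2.00, Q2=18.00, Q3=4.00, Q4=0.00

Answer: 2.00 μC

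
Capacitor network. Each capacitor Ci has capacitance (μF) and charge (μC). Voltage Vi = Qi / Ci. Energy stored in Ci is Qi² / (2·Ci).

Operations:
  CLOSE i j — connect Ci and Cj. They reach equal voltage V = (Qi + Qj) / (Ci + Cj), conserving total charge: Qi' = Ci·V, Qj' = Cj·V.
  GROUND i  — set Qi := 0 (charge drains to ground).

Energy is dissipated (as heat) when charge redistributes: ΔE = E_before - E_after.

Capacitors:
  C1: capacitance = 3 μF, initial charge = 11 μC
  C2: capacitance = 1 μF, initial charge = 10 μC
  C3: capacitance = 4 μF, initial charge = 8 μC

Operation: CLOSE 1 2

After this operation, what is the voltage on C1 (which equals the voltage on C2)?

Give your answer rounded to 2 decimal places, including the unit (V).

Answer: 5.25 V

Derivation:
Initial: C1(3μF, Q=11μC, V=3.67V), C2(1μF, Q=10μC, V=10.00V), C3(4μF, Q=8μC, V=2.00V)
Op 1: CLOSE 1-2: Q_total=21.00, C_total=4.00, V=5.25; Q1=15.75, Q2=5.25; dissipated=15.042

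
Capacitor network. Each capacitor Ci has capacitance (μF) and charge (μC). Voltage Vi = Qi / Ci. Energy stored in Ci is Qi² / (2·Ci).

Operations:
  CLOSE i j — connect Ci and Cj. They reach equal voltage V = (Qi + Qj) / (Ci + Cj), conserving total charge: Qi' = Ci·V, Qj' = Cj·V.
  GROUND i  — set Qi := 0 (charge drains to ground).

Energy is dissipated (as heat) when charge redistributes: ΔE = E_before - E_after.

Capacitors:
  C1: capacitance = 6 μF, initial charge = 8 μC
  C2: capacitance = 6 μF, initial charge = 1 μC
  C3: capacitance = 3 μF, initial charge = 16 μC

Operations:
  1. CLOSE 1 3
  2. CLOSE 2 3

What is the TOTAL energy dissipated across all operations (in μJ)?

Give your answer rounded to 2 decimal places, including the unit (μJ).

Initial: C1(6μF, Q=8μC, V=1.33V), C2(6μF, Q=1μC, V=0.17V), C3(3μF, Q=16μC, V=5.33V)
Op 1: CLOSE 1-3: Q_total=24.00, C_total=9.00, V=2.67; Q1=16.00, Q3=8.00; dissipated=16.000
Op 2: CLOSE 2-3: Q_total=9.00, C_total=9.00, V=1.00; Q2=6.00, Q3=3.00; dissipated=6.250
Total dissipated: 22.250 μJ

Answer: 22.25 μJ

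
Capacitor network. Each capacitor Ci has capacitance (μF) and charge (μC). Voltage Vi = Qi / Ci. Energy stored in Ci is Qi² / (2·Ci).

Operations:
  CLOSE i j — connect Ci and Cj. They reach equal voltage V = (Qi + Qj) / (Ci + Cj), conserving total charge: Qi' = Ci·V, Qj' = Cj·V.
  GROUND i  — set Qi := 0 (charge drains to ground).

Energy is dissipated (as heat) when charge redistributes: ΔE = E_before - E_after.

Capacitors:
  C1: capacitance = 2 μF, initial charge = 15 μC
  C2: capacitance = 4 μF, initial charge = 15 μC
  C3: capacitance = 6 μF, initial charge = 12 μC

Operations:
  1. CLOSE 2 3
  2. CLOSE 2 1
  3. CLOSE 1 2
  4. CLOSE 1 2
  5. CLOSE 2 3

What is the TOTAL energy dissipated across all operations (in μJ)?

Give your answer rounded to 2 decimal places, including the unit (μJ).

Answer: 22.11 μJ

Derivation:
Initial: C1(2μF, Q=15μC, V=7.50V), C2(4μF, Q=15μC, V=3.75V), C3(6μF, Q=12μC, V=2.00V)
Op 1: CLOSE 2-3: Q_total=27.00, C_total=10.00, V=2.70; Q2=10.80, Q3=16.20; dissipated=3.675
Op 2: CLOSE 2-1: Q_total=25.80, C_total=6.00, V=4.30; Q2=17.20, Q1=8.60; dissipated=15.360
Op 3: CLOSE 1-2: Q_total=25.80, C_total=6.00, V=4.30; Q1=8.60, Q2=17.20; dissipated=0.000
Op 4: CLOSE 1-2: Q_total=25.80, C_total=6.00, V=4.30; Q1=8.60, Q2=17.20; dissipated=0.000
Op 5: CLOSE 2-3: Q_total=33.40, C_total=10.00, V=3.34; Q2=13.36, Q3=20.04; dissipated=3.072
Total dissipated: 22.107 μJ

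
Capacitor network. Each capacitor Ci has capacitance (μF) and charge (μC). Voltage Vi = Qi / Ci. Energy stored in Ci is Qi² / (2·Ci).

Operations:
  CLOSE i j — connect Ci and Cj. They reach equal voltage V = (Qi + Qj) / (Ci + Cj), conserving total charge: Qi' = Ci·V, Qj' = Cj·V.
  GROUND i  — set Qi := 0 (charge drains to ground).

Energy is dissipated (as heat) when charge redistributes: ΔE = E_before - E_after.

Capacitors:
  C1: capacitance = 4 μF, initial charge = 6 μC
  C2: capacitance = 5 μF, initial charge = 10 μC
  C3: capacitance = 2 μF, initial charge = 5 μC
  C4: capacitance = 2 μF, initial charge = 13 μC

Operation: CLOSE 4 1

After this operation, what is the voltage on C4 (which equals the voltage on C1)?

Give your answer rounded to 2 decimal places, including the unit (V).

Initial: C1(4μF, Q=6μC, V=1.50V), C2(5μF, Q=10μC, V=2.00V), C3(2μF, Q=5μC, V=2.50V), C4(2μF, Q=13μC, V=6.50V)
Op 1: CLOSE 4-1: Q_total=19.00, C_total=6.00, V=3.17; Q4=6.33, Q1=12.67; dissipated=16.667

Answer: 3.17 V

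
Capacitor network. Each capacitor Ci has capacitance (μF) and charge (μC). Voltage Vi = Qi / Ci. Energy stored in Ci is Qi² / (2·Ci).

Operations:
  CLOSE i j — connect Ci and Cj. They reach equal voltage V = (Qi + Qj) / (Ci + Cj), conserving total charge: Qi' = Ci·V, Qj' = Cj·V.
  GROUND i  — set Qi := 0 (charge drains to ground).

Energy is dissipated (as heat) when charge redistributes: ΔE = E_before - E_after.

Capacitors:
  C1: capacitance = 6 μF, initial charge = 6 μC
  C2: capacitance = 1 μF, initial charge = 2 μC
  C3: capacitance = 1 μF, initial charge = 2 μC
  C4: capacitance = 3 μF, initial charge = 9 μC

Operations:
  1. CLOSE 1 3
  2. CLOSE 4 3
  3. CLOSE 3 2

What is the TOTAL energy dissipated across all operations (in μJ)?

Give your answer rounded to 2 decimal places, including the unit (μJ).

Initial: C1(6μF, Q=6μC, V=1.00V), C2(1μF, Q=2μC, V=2.00V), C3(1μF, Q=2μC, V=2.00V), C4(3μF, Q=9μC, V=3.00V)
Op 1: CLOSE 1-3: Q_total=8.00, C_total=7.00, V=1.14; Q1=6.86, Q3=1.14; dissipated=0.429
Op 2: CLOSE 4-3: Q_total=10.14, C_total=4.00, V=2.54; Q4=7.61, Q3=2.54; dissipated=1.293
Op 3: CLOSE 3-2: Q_total=4.54, C_total=2.00, V=2.27; Q3=2.27, Q2=2.27; dissipated=0.072
Total dissipated: 1.794 μJ

Answer: 1.79 μJ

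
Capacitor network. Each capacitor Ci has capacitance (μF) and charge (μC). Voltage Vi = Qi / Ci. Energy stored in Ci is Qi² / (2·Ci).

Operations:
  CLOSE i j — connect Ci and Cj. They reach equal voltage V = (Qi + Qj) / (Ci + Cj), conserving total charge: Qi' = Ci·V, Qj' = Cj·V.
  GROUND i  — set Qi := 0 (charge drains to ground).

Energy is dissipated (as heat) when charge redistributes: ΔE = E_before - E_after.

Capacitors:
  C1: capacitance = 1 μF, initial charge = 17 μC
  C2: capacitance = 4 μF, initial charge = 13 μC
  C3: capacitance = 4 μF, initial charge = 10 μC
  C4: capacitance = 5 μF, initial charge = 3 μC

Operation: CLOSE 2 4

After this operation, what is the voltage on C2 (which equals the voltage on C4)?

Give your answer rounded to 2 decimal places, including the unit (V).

Initial: C1(1μF, Q=17μC, V=17.00V), C2(4μF, Q=13μC, V=3.25V), C3(4μF, Q=10μC, V=2.50V), C4(5μF, Q=3μC, V=0.60V)
Op 1: CLOSE 2-4: Q_total=16.00, C_total=9.00, V=1.78; Q2=7.11, Q4=8.89; dissipated=7.803

Answer: 1.78 V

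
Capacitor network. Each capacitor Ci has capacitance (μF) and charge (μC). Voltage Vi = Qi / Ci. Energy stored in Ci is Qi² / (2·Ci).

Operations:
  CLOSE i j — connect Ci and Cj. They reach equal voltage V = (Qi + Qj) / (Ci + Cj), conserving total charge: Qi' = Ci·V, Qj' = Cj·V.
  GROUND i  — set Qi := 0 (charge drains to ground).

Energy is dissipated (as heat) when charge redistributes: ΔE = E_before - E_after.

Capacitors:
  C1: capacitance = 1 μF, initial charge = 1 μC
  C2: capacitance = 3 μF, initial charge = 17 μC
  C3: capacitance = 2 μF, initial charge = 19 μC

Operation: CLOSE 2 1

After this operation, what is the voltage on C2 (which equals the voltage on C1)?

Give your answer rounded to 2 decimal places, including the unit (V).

Answer: 4.50 V

Derivation:
Initial: C1(1μF, Q=1μC, V=1.00V), C2(3μF, Q=17μC, V=5.67V), C3(2μF, Q=19μC, V=9.50V)
Op 1: CLOSE 2-1: Q_total=18.00, C_total=4.00, V=4.50; Q2=13.50, Q1=4.50; dissipated=8.167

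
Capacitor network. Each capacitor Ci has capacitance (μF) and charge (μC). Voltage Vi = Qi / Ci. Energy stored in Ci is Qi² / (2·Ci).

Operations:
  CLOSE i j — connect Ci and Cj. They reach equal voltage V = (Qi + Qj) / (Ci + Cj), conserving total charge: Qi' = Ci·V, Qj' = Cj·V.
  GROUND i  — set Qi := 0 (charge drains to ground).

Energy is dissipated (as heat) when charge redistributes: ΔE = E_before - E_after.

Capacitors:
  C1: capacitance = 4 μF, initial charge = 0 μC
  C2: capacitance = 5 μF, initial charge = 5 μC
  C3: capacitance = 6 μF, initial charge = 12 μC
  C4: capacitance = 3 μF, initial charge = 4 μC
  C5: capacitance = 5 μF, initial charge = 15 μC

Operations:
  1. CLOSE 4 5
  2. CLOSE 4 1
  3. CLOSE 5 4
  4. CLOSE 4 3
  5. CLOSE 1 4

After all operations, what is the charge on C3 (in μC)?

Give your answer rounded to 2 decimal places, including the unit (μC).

Initial: C1(4μF, Q=0μC, V=0.00V), C2(5μF, Q=5μC, V=1.00V), C3(6μF, Q=12μC, V=2.00V), C4(3μF, Q=4μC, V=1.33V), C5(5μF, Q=15μC, V=3.00V)
Op 1: CLOSE 4-5: Q_total=19.00, C_total=8.00, V=2.38; Q4=7.12, Q5=11.88; dissipated=2.604
Op 2: CLOSE 4-1: Q_total=7.12, C_total=7.00, V=1.02; Q4=3.05, Q1=4.07; dissipated=4.835
Op 3: CLOSE 5-4: Q_total=14.93, C_total=8.00, V=1.87; Q5=9.33, Q4=5.60; dissipated=1.727
Op 4: CLOSE 4-3: Q_total=17.60, C_total=9.00, V=1.96; Q4=5.87, Q3=11.73; dissipated=0.018
Op 5: CLOSE 1-4: Q_total=9.94, C_total=7.00, V=1.42; Q1=5.68, Q4=4.26; dissipated=0.753
Final charges: Q1=5.68, Q2=5.00, Q3=11.73, Q4=4.26, Q5=9.33

Answer: 11.73 μC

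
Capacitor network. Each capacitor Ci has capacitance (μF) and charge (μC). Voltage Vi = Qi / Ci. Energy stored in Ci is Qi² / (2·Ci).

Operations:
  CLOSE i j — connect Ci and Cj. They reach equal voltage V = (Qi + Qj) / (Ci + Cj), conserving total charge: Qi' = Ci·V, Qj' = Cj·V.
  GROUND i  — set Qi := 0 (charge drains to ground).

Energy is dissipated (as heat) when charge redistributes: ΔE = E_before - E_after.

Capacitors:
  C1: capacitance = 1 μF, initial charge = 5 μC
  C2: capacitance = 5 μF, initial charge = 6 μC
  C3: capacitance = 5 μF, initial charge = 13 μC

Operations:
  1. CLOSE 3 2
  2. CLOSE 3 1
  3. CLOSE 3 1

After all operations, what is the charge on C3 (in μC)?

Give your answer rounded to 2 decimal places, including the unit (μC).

Initial: C1(1μF, Q=5μC, V=5.00V), C2(5μF, Q=6μC, V=1.20V), C3(5μF, Q=13μC, V=2.60V)
Op 1: CLOSE 3-2: Q_total=19.00, C_total=10.00, V=1.90; Q3=9.50, Q2=9.50; dissipated=2.450
Op 2: CLOSE 3-1: Q_total=14.50, C_total=6.00, V=2.42; Q3=12.08, Q1=2.42; dissipated=4.004
Op 3: CLOSE 3-1: Q_total=14.50, C_total=6.00, V=2.42; Q3=12.08, Q1=2.42; dissipated=0.000
Final charges: Q1=2.42, Q2=9.50, Q3=12.08

Answer: 12.08 μC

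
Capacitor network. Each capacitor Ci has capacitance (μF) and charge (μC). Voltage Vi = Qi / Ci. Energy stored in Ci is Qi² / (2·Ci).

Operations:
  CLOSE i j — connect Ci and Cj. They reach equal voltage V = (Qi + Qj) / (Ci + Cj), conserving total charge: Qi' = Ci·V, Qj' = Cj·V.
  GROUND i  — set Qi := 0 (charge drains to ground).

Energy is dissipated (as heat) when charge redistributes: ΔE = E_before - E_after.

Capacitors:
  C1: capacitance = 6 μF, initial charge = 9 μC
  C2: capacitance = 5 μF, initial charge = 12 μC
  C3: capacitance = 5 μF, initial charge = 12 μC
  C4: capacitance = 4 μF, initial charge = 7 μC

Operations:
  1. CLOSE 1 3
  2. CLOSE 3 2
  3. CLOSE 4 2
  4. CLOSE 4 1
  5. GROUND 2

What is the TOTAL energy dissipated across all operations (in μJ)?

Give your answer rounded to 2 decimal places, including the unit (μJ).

Initial: C1(6μF, Q=9μC, V=1.50V), C2(5μF, Q=12μC, V=2.40V), C3(5μF, Q=12μC, V=2.40V), C4(4μF, Q=7μC, V=1.75V)
Op 1: CLOSE 1-3: Q_total=21.00, C_total=11.00, V=1.91; Q1=11.45, Q3=9.55; dissipated=1.105
Op 2: CLOSE 3-2: Q_total=21.55, C_total=10.00, V=2.15; Q3=10.77, Q2=10.77; dissipated=0.301
Op 3: CLOSE 4-2: Q_total=17.77, C_total=9.00, V=1.97; Q4=7.90, Q2=9.87; dissipated=0.182
Op 4: CLOSE 4-1: Q_total=19.35, C_total=10.00, V=1.94; Q4=7.74, Q1=11.61; dissipated=0.005
Op 5: GROUND 2: Q2=0; energy lost=9.749
Total dissipated: 11.342 μJ

Answer: 11.34 μJ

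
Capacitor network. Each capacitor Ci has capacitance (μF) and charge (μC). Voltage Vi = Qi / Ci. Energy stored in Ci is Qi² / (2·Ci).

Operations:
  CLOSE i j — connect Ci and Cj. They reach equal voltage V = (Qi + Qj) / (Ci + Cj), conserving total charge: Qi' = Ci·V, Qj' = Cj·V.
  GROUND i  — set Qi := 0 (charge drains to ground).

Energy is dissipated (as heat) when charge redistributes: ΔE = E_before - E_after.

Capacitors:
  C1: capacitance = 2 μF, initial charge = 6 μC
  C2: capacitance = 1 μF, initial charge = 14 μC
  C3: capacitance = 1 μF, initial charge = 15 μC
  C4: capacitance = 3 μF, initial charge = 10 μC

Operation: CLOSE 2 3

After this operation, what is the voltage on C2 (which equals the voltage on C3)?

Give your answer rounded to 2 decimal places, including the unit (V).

Initial: C1(2μF, Q=6μC, V=3.00V), C2(1μF, Q=14μC, V=14.00V), C3(1μF, Q=15μC, V=15.00V), C4(3μF, Q=10μC, V=3.33V)
Op 1: CLOSE 2-3: Q_total=29.00, C_total=2.00, V=14.50; Q2=14.50, Q3=14.50; dissipated=0.250

Answer: 14.50 V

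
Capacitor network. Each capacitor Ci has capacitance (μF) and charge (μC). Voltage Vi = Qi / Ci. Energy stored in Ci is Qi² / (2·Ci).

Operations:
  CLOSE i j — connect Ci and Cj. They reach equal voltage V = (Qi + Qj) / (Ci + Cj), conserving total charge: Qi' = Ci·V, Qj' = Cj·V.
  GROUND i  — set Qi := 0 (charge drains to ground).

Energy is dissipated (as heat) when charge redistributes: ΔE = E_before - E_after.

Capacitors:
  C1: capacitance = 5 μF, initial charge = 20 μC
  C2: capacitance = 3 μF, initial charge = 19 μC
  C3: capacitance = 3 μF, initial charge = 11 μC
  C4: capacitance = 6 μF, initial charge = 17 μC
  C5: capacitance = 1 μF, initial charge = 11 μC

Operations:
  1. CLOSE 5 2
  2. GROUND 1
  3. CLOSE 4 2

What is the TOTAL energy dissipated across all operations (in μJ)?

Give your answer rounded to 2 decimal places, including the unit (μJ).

Initial: C1(5μF, Q=20μC, V=4.00V), C2(3μF, Q=19μC, V=6.33V), C3(3μF, Q=11μC, V=3.67V), C4(6μF, Q=17μC, V=2.83V), C5(1μF, Q=11μC, V=11.00V)
Op 1: CLOSE 5-2: Q_total=30.00, C_total=4.00, V=7.50; Q5=7.50, Q2=22.50; dissipated=8.167
Op 2: GROUND 1: Q1=0; energy lost=40.000
Op 3: CLOSE 4-2: Q_total=39.50, C_total=9.00, V=4.39; Q4=26.33, Q2=13.17; dissipated=21.778
Total dissipated: 69.944 μJ

Answer: 69.94 μJ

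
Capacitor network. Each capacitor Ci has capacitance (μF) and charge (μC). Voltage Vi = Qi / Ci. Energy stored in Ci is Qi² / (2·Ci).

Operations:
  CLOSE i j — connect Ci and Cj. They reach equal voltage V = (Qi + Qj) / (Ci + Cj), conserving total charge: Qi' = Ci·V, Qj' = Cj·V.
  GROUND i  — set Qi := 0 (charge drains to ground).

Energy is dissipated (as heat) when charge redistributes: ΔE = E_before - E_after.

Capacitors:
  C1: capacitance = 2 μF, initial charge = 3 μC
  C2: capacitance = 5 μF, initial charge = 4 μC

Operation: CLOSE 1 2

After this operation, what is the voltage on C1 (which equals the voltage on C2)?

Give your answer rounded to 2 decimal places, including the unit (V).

Initial: C1(2μF, Q=3μC, V=1.50V), C2(5μF, Q=4μC, V=0.80V)
Op 1: CLOSE 1-2: Q_total=7.00, C_total=7.00, V=1.00; Q1=2.00, Q2=5.00; dissipated=0.350

Answer: 1.00 V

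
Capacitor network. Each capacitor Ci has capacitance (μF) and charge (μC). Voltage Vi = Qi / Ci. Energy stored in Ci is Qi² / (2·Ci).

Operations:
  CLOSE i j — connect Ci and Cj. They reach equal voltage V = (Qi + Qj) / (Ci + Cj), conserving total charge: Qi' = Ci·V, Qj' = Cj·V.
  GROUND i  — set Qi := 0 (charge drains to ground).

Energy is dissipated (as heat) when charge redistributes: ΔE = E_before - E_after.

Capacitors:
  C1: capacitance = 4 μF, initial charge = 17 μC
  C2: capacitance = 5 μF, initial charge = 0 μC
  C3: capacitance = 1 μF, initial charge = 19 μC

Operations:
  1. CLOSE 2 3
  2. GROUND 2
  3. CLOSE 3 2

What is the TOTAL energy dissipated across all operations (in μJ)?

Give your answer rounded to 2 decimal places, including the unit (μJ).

Answer: 179.66 μJ

Derivation:
Initial: C1(4μF, Q=17μC, V=4.25V), C2(5μF, Q=0μC, V=0.00V), C3(1μF, Q=19μC, V=19.00V)
Op 1: CLOSE 2-3: Q_total=19.00, C_total=6.00, V=3.17; Q2=15.83, Q3=3.17; dissipated=150.417
Op 2: GROUND 2: Q2=0; energy lost=25.069
Op 3: CLOSE 3-2: Q_total=3.17, C_total=6.00, V=0.53; Q3=0.53, Q2=2.64; dissipated=4.178
Total dissipated: 179.664 μJ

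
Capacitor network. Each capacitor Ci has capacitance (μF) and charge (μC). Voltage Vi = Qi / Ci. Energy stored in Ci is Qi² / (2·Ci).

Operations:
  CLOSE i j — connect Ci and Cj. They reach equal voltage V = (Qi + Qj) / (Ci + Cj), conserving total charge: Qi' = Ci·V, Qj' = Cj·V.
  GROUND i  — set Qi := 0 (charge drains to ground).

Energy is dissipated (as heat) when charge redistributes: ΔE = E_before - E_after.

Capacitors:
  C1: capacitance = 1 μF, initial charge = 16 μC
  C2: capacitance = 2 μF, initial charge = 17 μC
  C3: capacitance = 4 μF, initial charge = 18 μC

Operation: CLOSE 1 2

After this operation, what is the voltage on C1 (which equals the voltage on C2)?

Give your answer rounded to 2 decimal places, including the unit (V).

Initial: C1(1μF, Q=16μC, V=16.00V), C2(2μF, Q=17μC, V=8.50V), C3(4μF, Q=18μC, V=4.50V)
Op 1: CLOSE 1-2: Q_total=33.00, C_total=3.00, V=11.00; Q1=11.00, Q2=22.00; dissipated=18.750

Answer: 11.00 V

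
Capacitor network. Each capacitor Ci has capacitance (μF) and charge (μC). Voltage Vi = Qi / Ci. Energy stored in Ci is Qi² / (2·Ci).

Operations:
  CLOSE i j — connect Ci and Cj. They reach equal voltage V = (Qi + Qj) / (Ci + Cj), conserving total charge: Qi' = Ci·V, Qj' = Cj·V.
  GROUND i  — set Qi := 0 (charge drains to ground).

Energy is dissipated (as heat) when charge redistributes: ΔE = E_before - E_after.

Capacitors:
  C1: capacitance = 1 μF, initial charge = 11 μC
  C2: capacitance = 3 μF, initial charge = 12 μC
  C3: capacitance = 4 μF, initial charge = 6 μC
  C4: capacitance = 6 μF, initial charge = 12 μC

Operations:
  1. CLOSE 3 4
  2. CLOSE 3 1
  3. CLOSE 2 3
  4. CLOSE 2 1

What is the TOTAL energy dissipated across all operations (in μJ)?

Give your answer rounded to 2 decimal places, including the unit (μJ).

Initial: C1(1μF, Q=11μC, V=11.00V), C2(3μF, Q=12μC, V=4.00V), C3(4μF, Q=6μC, V=1.50V), C4(6μF, Q=12μC, V=2.00V)
Op 1: CLOSE 3-4: Q_total=18.00, C_total=10.00, V=1.80; Q3=7.20, Q4=10.80; dissipated=0.300
Op 2: CLOSE 3-1: Q_total=18.20, C_total=5.00, V=3.64; Q3=14.56, Q1=3.64; dissipated=33.856
Op 3: CLOSE 2-3: Q_total=26.56, C_total=7.00, V=3.79; Q2=11.38, Q3=15.18; dissipated=0.111
Op 4: CLOSE 2-1: Q_total=15.02, C_total=4.00, V=3.76; Q2=11.27, Q1=3.76; dissipated=0.009
Total dissipated: 34.276 μJ

Answer: 34.28 μJ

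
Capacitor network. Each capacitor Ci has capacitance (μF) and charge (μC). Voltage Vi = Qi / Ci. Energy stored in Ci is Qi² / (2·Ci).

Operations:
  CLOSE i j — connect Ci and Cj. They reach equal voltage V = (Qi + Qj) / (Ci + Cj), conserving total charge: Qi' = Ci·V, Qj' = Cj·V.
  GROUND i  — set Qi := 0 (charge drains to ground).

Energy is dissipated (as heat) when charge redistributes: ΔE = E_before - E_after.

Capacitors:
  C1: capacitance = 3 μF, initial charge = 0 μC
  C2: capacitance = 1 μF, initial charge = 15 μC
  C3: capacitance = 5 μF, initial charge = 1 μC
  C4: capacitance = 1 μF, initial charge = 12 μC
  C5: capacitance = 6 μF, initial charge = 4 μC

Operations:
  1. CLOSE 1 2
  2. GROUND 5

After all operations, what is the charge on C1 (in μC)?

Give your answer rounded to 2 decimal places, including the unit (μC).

Initial: C1(3μF, Q=0μC, V=0.00V), C2(1μF, Q=15μC, V=15.00V), C3(5μF, Q=1μC, V=0.20V), C4(1μF, Q=12μC, V=12.00V), C5(6μF, Q=4μC, V=0.67V)
Op 1: CLOSE 1-2: Q_total=15.00, C_total=4.00, V=3.75; Q1=11.25, Q2=3.75; dissipated=84.375
Op 2: GROUND 5: Q5=0; energy lost=1.333
Final charges: Q1=11.25, Q2=3.75, Q3=1.00, Q4=12.00, Q5=0.00

Answer: 11.25 μC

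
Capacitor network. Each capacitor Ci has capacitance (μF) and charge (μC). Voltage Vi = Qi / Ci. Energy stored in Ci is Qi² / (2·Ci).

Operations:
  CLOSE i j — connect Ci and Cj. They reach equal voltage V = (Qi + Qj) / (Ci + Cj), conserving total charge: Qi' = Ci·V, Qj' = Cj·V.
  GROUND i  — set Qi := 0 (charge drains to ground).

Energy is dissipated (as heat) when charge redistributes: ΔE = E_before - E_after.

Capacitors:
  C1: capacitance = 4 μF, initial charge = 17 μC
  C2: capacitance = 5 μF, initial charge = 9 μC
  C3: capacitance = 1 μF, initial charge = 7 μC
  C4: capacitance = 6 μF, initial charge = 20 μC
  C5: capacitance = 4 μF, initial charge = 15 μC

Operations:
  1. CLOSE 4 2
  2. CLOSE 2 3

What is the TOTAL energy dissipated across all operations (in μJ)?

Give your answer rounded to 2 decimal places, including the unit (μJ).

Initial: C1(4μF, Q=17μC, V=4.25V), C2(5μF, Q=9μC, V=1.80V), C3(1μF, Q=7μC, V=7.00V), C4(6μF, Q=20μC, V=3.33V), C5(4μF, Q=15μC, V=3.75V)
Op 1: CLOSE 4-2: Q_total=29.00, C_total=11.00, V=2.64; Q4=15.82, Q2=13.18; dissipated=3.206
Op 2: CLOSE 2-3: Q_total=20.18, C_total=6.00, V=3.36; Q2=16.82, Q3=3.36; dissipated=7.934
Total dissipated: 11.140 μJ

Answer: 11.14 μJ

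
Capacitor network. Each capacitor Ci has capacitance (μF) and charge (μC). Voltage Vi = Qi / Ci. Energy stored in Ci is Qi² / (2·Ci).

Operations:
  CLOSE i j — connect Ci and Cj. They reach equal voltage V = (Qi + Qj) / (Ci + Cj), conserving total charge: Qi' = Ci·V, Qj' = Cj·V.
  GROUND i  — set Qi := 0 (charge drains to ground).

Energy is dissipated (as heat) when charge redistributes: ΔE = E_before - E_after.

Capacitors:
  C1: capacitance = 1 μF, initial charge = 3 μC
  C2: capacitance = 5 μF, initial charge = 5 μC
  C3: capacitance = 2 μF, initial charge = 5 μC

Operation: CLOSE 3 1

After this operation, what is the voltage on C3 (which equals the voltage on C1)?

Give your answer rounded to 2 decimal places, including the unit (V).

Answer: 2.67 V

Derivation:
Initial: C1(1μF, Q=3μC, V=3.00V), C2(5μF, Q=5μC, V=1.00V), C3(2μF, Q=5μC, V=2.50V)
Op 1: CLOSE 3-1: Q_total=8.00, C_total=3.00, V=2.67; Q3=5.33, Q1=2.67; dissipated=0.083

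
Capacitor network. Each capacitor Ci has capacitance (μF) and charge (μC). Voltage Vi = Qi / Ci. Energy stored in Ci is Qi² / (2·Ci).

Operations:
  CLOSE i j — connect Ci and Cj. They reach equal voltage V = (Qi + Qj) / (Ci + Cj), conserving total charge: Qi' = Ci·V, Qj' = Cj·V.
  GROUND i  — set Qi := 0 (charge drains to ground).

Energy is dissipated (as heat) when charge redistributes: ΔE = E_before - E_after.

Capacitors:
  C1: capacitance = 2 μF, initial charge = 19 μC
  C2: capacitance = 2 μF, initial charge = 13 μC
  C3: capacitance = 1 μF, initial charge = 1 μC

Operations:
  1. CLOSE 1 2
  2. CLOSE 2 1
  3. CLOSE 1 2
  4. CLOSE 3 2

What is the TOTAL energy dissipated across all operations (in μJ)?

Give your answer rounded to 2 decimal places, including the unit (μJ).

Answer: 20.83 μJ

Derivation:
Initial: C1(2μF, Q=19μC, V=9.50V), C2(2μF, Q=13μC, V=6.50V), C3(1μF, Q=1μC, V=1.00V)
Op 1: CLOSE 1-2: Q_total=32.00, C_total=4.00, V=8.00; Q1=16.00, Q2=16.00; dissipated=4.500
Op 2: CLOSE 2-1: Q_total=32.00, C_total=4.00, V=8.00; Q2=16.00, Q1=16.00; dissipated=0.000
Op 3: CLOSE 1-2: Q_total=32.00, C_total=4.00, V=8.00; Q1=16.00, Q2=16.00; dissipated=0.000
Op 4: CLOSE 3-2: Q_total=17.00, C_total=3.00, V=5.67; Q3=5.67, Q2=11.33; dissipated=16.333
Total dissipated: 20.833 μJ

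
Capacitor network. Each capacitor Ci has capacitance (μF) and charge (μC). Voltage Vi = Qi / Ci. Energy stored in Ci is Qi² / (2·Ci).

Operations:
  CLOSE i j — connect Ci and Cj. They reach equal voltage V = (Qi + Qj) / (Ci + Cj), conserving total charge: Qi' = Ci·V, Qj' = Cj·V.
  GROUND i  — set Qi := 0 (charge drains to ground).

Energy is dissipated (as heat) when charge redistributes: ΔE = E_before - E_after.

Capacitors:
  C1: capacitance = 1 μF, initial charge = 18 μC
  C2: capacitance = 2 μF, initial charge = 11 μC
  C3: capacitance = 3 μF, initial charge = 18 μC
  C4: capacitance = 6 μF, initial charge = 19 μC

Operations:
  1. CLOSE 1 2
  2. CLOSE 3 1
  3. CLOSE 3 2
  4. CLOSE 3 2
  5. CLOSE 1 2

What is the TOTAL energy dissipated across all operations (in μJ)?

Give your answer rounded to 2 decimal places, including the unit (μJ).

Initial: C1(1μF, Q=18μC, V=18.00V), C2(2μF, Q=11μC, V=5.50V), C3(3μF, Q=18μC, V=6.00V), C4(6μF, Q=19μC, V=3.17V)
Op 1: CLOSE 1-2: Q_total=29.00, C_total=3.00, V=9.67; Q1=9.67, Q2=19.33; dissipated=52.083
Op 2: CLOSE 3-1: Q_total=27.67, C_total=4.00, V=6.92; Q3=20.75, Q1=6.92; dissipated=5.042
Op 3: CLOSE 3-2: Q_total=40.08, C_total=5.00, V=8.02; Q3=24.05, Q2=16.03; dissipated=4.537
Op 4: CLOSE 3-2: Q_total=40.08, C_total=5.00, V=8.02; Q3=24.05, Q2=16.03; dissipated=0.000
Op 5: CLOSE 1-2: Q_total=22.95, C_total=3.00, V=7.65; Q1=7.65, Q2=15.30; dissipated=0.403
Total dissipated: 62.066 μJ

Answer: 62.07 μJ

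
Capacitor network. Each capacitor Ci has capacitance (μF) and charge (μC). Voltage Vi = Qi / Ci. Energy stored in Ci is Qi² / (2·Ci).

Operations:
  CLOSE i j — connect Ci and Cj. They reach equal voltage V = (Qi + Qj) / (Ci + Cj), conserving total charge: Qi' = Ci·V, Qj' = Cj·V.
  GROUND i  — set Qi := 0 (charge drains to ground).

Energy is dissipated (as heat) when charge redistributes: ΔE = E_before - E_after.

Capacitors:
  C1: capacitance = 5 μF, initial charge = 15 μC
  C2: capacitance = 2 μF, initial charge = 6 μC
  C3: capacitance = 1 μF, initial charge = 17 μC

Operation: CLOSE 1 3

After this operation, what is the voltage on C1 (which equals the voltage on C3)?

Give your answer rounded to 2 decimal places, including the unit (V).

Answer: 5.33 V

Derivation:
Initial: C1(5μF, Q=15μC, V=3.00V), C2(2μF, Q=6μC, V=3.00V), C3(1μF, Q=17μC, V=17.00V)
Op 1: CLOSE 1-3: Q_total=32.00, C_total=6.00, V=5.33; Q1=26.67, Q3=5.33; dissipated=81.667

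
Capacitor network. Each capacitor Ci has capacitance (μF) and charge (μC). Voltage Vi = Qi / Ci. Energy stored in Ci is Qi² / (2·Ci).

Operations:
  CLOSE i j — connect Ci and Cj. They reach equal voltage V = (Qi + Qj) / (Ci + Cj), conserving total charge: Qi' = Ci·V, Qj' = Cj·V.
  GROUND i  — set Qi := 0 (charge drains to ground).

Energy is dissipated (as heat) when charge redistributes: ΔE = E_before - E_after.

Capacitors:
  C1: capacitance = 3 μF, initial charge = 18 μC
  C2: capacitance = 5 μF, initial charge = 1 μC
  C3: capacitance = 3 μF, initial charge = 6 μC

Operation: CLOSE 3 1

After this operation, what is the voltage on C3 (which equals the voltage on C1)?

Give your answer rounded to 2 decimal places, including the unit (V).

Initial: C1(3μF, Q=18μC, V=6.00V), C2(5μF, Q=1μC, V=0.20V), C3(3μF, Q=6μC, V=2.00V)
Op 1: CLOSE 3-1: Q_total=24.00, C_total=6.00, V=4.00; Q3=12.00, Q1=12.00; dissipated=12.000

Answer: 4.00 V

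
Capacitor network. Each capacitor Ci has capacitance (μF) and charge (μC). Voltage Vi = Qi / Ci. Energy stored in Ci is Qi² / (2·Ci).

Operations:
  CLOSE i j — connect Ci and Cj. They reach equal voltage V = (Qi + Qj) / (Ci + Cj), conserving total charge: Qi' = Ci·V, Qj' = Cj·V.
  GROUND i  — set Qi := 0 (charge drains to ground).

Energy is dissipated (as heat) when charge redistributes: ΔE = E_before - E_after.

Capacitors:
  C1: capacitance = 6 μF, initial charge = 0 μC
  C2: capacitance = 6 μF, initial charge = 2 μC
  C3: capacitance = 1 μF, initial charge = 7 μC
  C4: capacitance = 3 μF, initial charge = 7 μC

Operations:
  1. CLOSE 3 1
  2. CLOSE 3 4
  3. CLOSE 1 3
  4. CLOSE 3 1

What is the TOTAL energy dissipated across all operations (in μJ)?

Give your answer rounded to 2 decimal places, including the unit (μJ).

Answer: 22.10 μJ

Derivation:
Initial: C1(6μF, Q=0μC, V=0.00V), C2(6μF, Q=2μC, V=0.33V), C3(1μF, Q=7μC, V=7.00V), C4(3μF, Q=7μC, V=2.33V)
Op 1: CLOSE 3-1: Q_total=7.00, C_total=7.00, V=1.00; Q3=1.00, Q1=6.00; dissipated=21.000
Op 2: CLOSE 3-4: Q_total=8.00, C_total=4.00, V=2.00; Q3=2.00, Q4=6.00; dissipated=0.667
Op 3: CLOSE 1-3: Q_total=8.00, C_total=7.00, V=1.14; Q1=6.86, Q3=1.14; dissipated=0.429
Op 4: CLOSE 3-1: Q_total=8.00, C_total=7.00, V=1.14; Q3=1.14, Q1=6.86; dissipated=0.000
Total dissipated: 22.095 μJ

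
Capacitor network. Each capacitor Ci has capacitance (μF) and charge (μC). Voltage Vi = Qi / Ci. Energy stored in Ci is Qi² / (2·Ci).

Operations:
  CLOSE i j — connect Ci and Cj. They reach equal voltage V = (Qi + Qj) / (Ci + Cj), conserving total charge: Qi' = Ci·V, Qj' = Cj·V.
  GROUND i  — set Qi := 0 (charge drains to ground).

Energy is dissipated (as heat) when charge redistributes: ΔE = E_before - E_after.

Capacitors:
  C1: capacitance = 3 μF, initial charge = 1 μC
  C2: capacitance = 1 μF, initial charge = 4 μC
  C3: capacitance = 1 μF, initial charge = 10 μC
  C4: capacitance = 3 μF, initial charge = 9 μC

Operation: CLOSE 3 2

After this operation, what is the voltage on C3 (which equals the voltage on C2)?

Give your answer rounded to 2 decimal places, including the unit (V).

Answer: 7.00 V

Derivation:
Initial: C1(3μF, Q=1μC, V=0.33V), C2(1μF, Q=4μC, V=4.00V), C3(1μF, Q=10μC, V=10.00V), C4(3μF, Q=9μC, V=3.00V)
Op 1: CLOSE 3-2: Q_total=14.00, C_total=2.00, V=7.00; Q3=7.00, Q2=7.00; dissipated=9.000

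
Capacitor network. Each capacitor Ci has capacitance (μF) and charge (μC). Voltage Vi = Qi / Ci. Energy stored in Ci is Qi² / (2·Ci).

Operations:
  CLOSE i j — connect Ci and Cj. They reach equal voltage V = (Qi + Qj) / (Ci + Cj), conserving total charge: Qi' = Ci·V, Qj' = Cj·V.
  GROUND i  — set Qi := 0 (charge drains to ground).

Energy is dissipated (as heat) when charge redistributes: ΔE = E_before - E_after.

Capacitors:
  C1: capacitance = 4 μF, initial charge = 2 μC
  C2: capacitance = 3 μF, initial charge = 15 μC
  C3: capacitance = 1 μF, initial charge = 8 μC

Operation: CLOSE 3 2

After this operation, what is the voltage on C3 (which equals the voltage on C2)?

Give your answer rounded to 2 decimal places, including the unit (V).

Initial: C1(4μF, Q=2μC, V=0.50V), C2(3μF, Q=15μC, V=5.00V), C3(1μF, Q=8μC, V=8.00V)
Op 1: CLOSE 3-2: Q_total=23.00, C_total=4.00, V=5.75; Q3=5.75, Q2=17.25; dissipated=3.375

Answer: 5.75 V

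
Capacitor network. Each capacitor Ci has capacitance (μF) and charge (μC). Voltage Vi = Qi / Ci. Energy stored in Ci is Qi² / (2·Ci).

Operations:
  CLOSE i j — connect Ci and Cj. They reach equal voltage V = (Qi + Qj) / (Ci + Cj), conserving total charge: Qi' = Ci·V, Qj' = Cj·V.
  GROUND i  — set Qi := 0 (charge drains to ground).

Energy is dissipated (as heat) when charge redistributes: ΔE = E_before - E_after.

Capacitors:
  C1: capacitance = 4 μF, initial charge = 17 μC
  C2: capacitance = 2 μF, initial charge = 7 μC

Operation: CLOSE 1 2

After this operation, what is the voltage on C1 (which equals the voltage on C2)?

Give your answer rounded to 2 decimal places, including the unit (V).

Answer: 4.00 V

Derivation:
Initial: C1(4μF, Q=17μC, V=4.25V), C2(2μF, Q=7μC, V=3.50V)
Op 1: CLOSE 1-2: Q_total=24.00, C_total=6.00, V=4.00; Q1=16.00, Q2=8.00; dissipated=0.375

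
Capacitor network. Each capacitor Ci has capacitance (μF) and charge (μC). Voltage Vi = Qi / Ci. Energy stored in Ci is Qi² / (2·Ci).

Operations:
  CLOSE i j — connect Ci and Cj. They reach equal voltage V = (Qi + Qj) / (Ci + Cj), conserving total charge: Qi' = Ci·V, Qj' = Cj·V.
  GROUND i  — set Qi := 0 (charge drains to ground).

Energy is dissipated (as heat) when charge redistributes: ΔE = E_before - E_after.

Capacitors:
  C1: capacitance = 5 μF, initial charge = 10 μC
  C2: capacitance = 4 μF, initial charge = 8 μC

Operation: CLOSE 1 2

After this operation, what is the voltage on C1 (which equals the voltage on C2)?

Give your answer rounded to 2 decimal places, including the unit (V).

Initial: C1(5μF, Q=10μC, V=2.00V), C2(4μF, Q=8μC, V=2.00V)
Op 1: CLOSE 1-2: Q_total=18.00, C_total=9.00, V=2.00; Q1=10.00, Q2=8.00; dissipated=0.000

Answer: 2.00 V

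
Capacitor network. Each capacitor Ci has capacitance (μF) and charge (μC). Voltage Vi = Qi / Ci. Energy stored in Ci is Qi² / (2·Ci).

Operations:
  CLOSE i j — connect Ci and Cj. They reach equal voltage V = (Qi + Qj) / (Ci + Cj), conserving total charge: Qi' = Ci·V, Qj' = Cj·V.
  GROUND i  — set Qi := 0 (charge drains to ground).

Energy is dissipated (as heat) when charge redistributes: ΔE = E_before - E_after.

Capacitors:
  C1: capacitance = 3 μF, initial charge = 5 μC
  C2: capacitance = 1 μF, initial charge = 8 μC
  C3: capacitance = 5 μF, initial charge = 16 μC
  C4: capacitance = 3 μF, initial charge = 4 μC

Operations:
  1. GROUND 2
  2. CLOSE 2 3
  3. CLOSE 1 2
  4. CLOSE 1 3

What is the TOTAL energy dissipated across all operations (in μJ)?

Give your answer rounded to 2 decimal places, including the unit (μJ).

Initial: C1(3μF, Q=5μC, V=1.67V), C2(1μF, Q=8μC, V=8.00V), C3(5μF, Q=16μC, V=3.20V), C4(3μF, Q=4μC, V=1.33V)
Op 1: GROUND 2: Q2=0; energy lost=32.000
Op 2: CLOSE 2-3: Q_total=16.00, C_total=6.00, V=2.67; Q2=2.67, Q3=13.33; dissipated=4.267
Op 3: CLOSE 1-2: Q_total=7.67, C_total=4.00, V=1.92; Q1=5.75, Q2=1.92; dissipated=0.375
Op 4: CLOSE 1-3: Q_total=19.08, C_total=8.00, V=2.39; Q1=7.16, Q3=11.93; dissipated=0.527
Total dissipated: 37.169 μJ

Answer: 37.17 μJ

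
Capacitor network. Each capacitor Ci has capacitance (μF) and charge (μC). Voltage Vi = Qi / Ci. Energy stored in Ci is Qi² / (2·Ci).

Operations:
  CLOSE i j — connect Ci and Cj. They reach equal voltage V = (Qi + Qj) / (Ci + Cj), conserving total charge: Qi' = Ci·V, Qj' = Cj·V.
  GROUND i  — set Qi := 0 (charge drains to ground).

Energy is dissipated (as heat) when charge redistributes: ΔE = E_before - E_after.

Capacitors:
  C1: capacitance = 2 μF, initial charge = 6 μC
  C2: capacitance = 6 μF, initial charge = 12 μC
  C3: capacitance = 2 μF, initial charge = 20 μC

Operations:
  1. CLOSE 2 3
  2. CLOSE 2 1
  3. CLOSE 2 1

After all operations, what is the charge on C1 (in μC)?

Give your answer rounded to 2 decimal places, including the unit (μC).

Answer: 7.50 μC

Derivation:
Initial: C1(2μF, Q=6μC, V=3.00V), C2(6μF, Q=12μC, V=2.00V), C3(2μF, Q=20μC, V=10.00V)
Op 1: CLOSE 2-3: Q_total=32.00, C_total=8.00, V=4.00; Q2=24.00, Q3=8.00; dissipated=48.000
Op 2: CLOSE 2-1: Q_total=30.00, C_total=8.00, V=3.75; Q2=22.50, Q1=7.50; dissipated=0.750
Op 3: CLOSE 2-1: Q_total=30.00, C_total=8.00, V=3.75; Q2=22.50, Q1=7.50; dissipated=0.000
Final charges: Q1=7.50, Q2=22.50, Q3=8.00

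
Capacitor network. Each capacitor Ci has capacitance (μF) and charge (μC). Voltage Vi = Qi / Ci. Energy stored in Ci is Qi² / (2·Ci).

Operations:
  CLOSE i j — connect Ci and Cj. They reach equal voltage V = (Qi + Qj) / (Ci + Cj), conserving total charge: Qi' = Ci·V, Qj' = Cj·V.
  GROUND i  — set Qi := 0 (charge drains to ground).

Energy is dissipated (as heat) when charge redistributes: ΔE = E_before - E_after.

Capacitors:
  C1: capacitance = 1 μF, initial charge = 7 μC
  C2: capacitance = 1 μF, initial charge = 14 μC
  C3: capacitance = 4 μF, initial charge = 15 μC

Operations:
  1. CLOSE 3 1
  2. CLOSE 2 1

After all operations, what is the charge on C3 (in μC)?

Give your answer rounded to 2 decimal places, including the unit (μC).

Answer: 17.60 μC

Derivation:
Initial: C1(1μF, Q=7μC, V=7.00V), C2(1μF, Q=14μC, V=14.00V), C3(4μF, Q=15μC, V=3.75V)
Op 1: CLOSE 3-1: Q_total=22.00, C_total=5.00, V=4.40; Q3=17.60, Q1=4.40; dissipated=4.225
Op 2: CLOSE 2-1: Q_total=18.40, C_total=2.00, V=9.20; Q2=9.20, Q1=9.20; dissipated=23.040
Final charges: Q1=9.20, Q2=9.20, Q3=17.60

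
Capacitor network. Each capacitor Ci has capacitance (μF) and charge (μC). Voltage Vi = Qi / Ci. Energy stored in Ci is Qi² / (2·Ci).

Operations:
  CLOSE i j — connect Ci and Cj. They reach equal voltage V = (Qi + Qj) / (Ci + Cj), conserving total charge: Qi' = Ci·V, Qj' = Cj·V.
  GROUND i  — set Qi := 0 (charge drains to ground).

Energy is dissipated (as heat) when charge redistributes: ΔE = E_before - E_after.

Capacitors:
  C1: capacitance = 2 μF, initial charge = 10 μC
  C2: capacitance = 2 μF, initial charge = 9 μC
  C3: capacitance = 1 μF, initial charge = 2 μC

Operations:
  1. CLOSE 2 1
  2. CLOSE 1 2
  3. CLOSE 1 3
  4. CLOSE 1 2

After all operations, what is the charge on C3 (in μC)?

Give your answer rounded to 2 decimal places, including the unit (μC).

Initial: C1(2μF, Q=10μC, V=5.00V), C2(2μF, Q=9μC, V=4.50V), C3(1μF, Q=2μC, V=2.00V)
Op 1: CLOSE 2-1: Q_total=19.00, C_total=4.00, V=4.75; Q2=9.50, Q1=9.50; dissipated=0.125
Op 2: CLOSE 1-2: Q_total=19.00, C_total=4.00, V=4.75; Q1=9.50, Q2=9.50; dissipated=0.000
Op 3: CLOSE 1-3: Q_total=11.50, C_total=3.00, V=3.83; Q1=7.67, Q3=3.83; dissipated=2.521
Op 4: CLOSE 1-2: Q_total=17.17, C_total=4.00, V=4.29; Q1=8.58, Q2=8.58; dissipated=0.420
Final charges: Q1=8.58, Q2=8.58, Q3=3.83

Answer: 3.83 μC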